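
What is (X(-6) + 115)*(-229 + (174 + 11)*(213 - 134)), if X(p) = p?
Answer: 1568074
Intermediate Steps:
(X(-6) + 115)*(-229 + (174 + 11)*(213 - 134)) = (-6 + 115)*(-229 + (174 + 11)*(213 - 134)) = 109*(-229 + 185*79) = 109*(-229 + 14615) = 109*14386 = 1568074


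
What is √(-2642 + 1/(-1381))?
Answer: I*√5038720743/1381 ≈ 51.4*I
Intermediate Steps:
√(-2642 + 1/(-1381)) = √(-2642 - 1/1381) = √(-3648603/1381) = I*√5038720743/1381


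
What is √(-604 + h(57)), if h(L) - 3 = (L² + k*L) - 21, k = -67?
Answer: 2*I*√298 ≈ 34.525*I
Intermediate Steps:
h(L) = -18 + L² - 67*L (h(L) = 3 + ((L² - 67*L) - 21) = 3 + (-21 + L² - 67*L) = -18 + L² - 67*L)
√(-604 + h(57)) = √(-604 + (-18 + 57² - 67*57)) = √(-604 + (-18 + 3249 - 3819)) = √(-604 - 588) = √(-1192) = 2*I*√298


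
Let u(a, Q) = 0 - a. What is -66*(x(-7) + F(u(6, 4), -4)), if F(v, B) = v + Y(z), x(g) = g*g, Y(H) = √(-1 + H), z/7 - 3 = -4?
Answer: -2838 - 132*I*√2 ≈ -2838.0 - 186.68*I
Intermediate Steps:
u(a, Q) = -a
z = -7 (z = 21 + 7*(-4) = 21 - 28 = -7)
x(g) = g²
F(v, B) = v + 2*I*√2 (F(v, B) = v + √(-1 - 7) = v + √(-8) = v + 2*I*√2)
-66*(x(-7) + F(u(6, 4), -4)) = -66*((-7)² + (-1*6 + 2*I*√2)) = -66*(49 + (-6 + 2*I*√2)) = -66*(43 + 2*I*√2) = -2838 - 132*I*√2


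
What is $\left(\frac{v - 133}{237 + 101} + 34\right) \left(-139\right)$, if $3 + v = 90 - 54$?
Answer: $- \frac{791744}{169} \approx -4684.9$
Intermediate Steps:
$v = 33$ ($v = -3 + \left(90 - 54\right) = -3 + 36 = 33$)
$\left(\frac{v - 133}{237 + 101} + 34\right) \left(-139\right) = \left(\frac{33 - 133}{237 + 101} + 34\right) \left(-139\right) = \left(- \frac{100}{338} + 34\right) \left(-139\right) = \left(\left(-100\right) \frac{1}{338} + 34\right) \left(-139\right) = \left(- \frac{50}{169} + 34\right) \left(-139\right) = \frac{5696}{169} \left(-139\right) = - \frac{791744}{169}$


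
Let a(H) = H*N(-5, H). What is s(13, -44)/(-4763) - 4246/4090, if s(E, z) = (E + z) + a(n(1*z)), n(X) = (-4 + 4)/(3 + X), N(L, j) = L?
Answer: -10048454/9740335 ≈ -1.0316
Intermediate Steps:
n(X) = 0 (n(X) = 0/(3 + X) = 0)
a(H) = -5*H (a(H) = H*(-5) = -5*H)
s(E, z) = E + z (s(E, z) = (E + z) - 5*0 = (E + z) + 0 = E + z)
s(13, -44)/(-4763) - 4246/4090 = (13 - 44)/(-4763) - 4246/4090 = -31*(-1/4763) - 4246*1/4090 = 31/4763 - 2123/2045 = -10048454/9740335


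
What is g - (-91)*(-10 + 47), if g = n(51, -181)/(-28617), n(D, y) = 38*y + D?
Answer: 96360266/28617 ≈ 3367.2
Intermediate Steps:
n(D, y) = D + 38*y
g = 6827/28617 (g = (51 + 38*(-181))/(-28617) = (51 - 6878)*(-1/28617) = -6827*(-1/28617) = 6827/28617 ≈ 0.23856)
g - (-91)*(-10 + 47) = 6827/28617 - (-91)*(-10 + 47) = 6827/28617 - (-91)*37 = 6827/28617 - 1*(-3367) = 6827/28617 + 3367 = 96360266/28617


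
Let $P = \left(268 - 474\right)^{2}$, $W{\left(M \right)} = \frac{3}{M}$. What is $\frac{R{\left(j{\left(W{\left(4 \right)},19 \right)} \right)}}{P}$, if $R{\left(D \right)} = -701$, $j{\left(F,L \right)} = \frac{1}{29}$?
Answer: $- \frac{701}{42436} \approx -0.016519$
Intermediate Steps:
$j{\left(F,L \right)} = \frac{1}{29}$
$P = 42436$ ($P = \left(-206\right)^{2} = 42436$)
$\frac{R{\left(j{\left(W{\left(4 \right)},19 \right)} \right)}}{P} = - \frac{701}{42436}$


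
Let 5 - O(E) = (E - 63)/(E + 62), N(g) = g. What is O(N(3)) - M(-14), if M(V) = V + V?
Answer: 441/13 ≈ 33.923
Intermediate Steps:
M(V) = 2*V
O(E) = 5 - (-63 + E)/(62 + E) (O(E) = 5 - (E - 63)/(E + 62) = 5 - (-63 + E)/(62 + E))
O(N(3)) - M(-14) = (373 + 4*3)/(62 + 3) - 2*(-14) = (373 + 12)/65 - 1*(-28) = (1/65)*385 + 28 = 77/13 + 28 = 441/13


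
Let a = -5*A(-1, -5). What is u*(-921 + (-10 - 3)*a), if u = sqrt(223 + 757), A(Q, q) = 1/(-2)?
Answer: -13349*sqrt(5) ≈ -29849.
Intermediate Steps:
A(Q, q) = -1/2
a = 5/2 (a = -5*(-1/2) = 5/2 ≈ 2.5000)
u = 14*sqrt(5) (u = sqrt(980) = 14*sqrt(5) ≈ 31.305)
u*(-921 + (-10 - 3)*a) = (14*sqrt(5))*(-921 + (-10 - 3)*(5/2)) = (14*sqrt(5))*(-921 - 13*5/2) = (14*sqrt(5))*(-921 - 65/2) = (14*sqrt(5))*(-1907/2) = -13349*sqrt(5)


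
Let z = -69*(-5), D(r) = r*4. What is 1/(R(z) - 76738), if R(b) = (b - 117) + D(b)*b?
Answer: 1/399590 ≈ 2.5026e-6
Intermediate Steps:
D(r) = 4*r
z = 345
R(b) = -117 + b + 4*b² (R(b) = (b - 117) + (4*b)*b = (-117 + b) + 4*b² = -117 + b + 4*b²)
1/(R(z) - 76738) = 1/((-117 + 345 + 4*345²) - 76738) = 1/((-117 + 345 + 4*119025) - 76738) = 1/((-117 + 345 + 476100) - 76738) = 1/(476328 - 76738) = 1/399590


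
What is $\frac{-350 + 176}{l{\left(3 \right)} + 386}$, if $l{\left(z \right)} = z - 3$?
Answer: $- \frac{87}{193} \approx -0.45078$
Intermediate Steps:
$l{\left(z \right)} = -3 + z$ ($l{\left(z \right)} = z - 3 = -3 + z$)
$\frac{-350 + 176}{l{\left(3 \right)} + 386} = \frac{-350 + 176}{\left(-3 + 3\right) + 386} = - \frac{174}{0 + 386} = - \frac{174}{386} = \left(-174\right) \frac{1}{386} = - \frac{87}{193}$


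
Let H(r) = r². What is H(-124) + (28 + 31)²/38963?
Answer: 599098569/38963 ≈ 15376.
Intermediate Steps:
H(-124) + (28 + 31)²/38963 = (-124)² + (28 + 31)²/38963 = 15376 + 59²*(1/38963) = 15376 + 3481*(1/38963) = 15376 + 3481/38963 = 599098569/38963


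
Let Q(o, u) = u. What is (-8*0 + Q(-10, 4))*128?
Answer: 512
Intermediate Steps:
(-8*0 + Q(-10, 4))*128 = (-8*0 + 4)*128 = (0 + 4)*128 = 4*128 = 512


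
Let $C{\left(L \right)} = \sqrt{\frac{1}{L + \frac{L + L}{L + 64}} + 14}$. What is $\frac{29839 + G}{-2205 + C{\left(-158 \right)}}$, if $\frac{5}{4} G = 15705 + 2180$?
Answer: $- \frac{141499434636}{7067419199} - \frac{88294 \sqrt{184797985}}{35337095995} \approx -20.055$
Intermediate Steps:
$G = 14308$ ($G = \frac{4 \left(15705 + 2180\right)}{5} = \frac{4}{5} \cdot 17885 = 14308$)
$C{\left(L \right)} = \sqrt{14 + \frac{1}{L + \frac{2 L}{64 + L}}}$ ($C{\left(L \right)} = \sqrt{\frac{1}{L + \frac{2 L}{64 + L}} + 14} = \sqrt{14 + \frac{1}{L + \frac{2 L}{64 + L}}}$)
$\frac{29839 + G}{-2205 + C{\left(-158 \right)}} = \frac{29839 + 14308}{-2205 + \sqrt{\frac{64 + 14 \left(-158\right)^{2} + 925 \left(-158\right)}{\left(-158\right) \left(66 - 158\right)}}} = \frac{44147}{-2205 + \sqrt{- \frac{64 + 14 \cdot 24964 - 146150}{158 \left(-92\right)}}} = \frac{44147}{-2205 + \sqrt{\left(- \frac{1}{158}\right) \left(- \frac{1}{92}\right) \left(64 + 349496 - 146150\right)}} = \frac{44147}{-2205 + \sqrt{\left(- \frac{1}{158}\right) \left(- \frac{1}{92}\right) 203410}} = \frac{44147}{-2205 + \sqrt{\frac{101705}{7268}}} = \frac{44147}{-2205 + \frac{\sqrt{184797985}}{3634}}$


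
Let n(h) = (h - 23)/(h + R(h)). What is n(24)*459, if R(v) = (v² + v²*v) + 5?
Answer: 459/14429 ≈ 0.031811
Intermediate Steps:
R(v) = 5 + v² + v³ (R(v) = (v² + v³) + 5 = 5 + v² + v³)
n(h) = (-23 + h)/(5 + h + h² + h³) (n(h) = (h - 23)/(h + (5 + h² + h³)) = (-23 + h)/(5 + h + h² + h³))
n(24)*459 = ((-23 + 24)/(5 + 24 + 24² + 24³))*459 = (1/(5 + 24 + 576 + 13824))*459 = (1/14429)*459 = 459/14429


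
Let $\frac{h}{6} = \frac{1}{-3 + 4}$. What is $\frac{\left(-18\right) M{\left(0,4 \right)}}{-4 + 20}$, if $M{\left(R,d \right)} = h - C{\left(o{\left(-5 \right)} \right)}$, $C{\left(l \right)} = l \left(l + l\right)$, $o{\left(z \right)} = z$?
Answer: $\frac{99}{2} \approx 49.5$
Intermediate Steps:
$C{\left(l \right)} = 2 l^{2}$ ($C{\left(l \right)} = l 2 l = 2 l^{2}$)
$h = 6$ ($h = \frac{6}{-3 + 4} = \frac{6}{1} = 6 \cdot 1 = 6$)
$M{\left(R,d \right)} = -44$ ($M{\left(R,d \right)} = 6 - 2 \left(-5\right)^{2} = 6 - 2 \cdot 25 = 6 - 50 = -44$)
$\frac{\left(-18\right) M{\left(0,4 \right)}}{-4 + 20} = \frac{\left(-18\right) \left(-44\right)}{-4 + 20} = \frac{792}{16} = 792 \cdot \frac{1}{16} = \frac{99}{2}$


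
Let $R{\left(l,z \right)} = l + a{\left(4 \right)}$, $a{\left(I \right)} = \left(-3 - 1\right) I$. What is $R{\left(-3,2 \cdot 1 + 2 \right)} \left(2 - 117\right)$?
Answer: $2185$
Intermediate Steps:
$a{\left(I \right)} = - 4 I$
$R{\left(l,z \right)} = -16 + l$ ($R{\left(l,z \right)} = l - 16 = -16 + l$)
$R{\left(-3,2 \cdot 1 + 2 \right)} \left(2 - 117\right) = \left(-16 - 3\right) \left(2 - 117\right) = \left(-19\right) \left(-115\right) = 2185$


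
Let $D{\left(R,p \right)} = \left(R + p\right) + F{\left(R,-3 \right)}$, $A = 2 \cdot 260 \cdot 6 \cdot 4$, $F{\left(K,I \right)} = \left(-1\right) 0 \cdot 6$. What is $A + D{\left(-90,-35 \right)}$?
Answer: $12355$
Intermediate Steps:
$F{\left(K,I \right)} = 0$ ($F{\left(K,I \right)} = 0 \cdot 6 = 0$)
$A = 12480$ ($A = 2 \cdot 260 \cdot 24 = 2 \cdot 6240 = 12480$)
$D{\left(R,p \right)} = R + p$ ($D{\left(R,p \right)} = \left(R + p\right) + 0 = R + p$)
$A + D{\left(-90,-35 \right)} = 12480 - 125 = 12355$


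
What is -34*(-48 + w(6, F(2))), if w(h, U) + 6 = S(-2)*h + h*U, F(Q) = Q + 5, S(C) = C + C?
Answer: 1224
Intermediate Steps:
S(C) = 2*C
F(Q) = 5 + Q
w(h, U) = -6 - 4*h + U*h (w(h, U) = -6 + ((2*(-2))*h + h*U) = -6 + (-4*h + U*h) = -6 - 4*h + U*h)
-34*(-48 + w(6, F(2))) = -34*(-48 + (-6 - 4*6 + (5 + 2)*6)) = -34*(-48 + (-6 - 24 + 7*6)) = -34*(-48 + (-6 - 24 + 42)) = -34*(-48 + 12) = -34*(-36) = 1224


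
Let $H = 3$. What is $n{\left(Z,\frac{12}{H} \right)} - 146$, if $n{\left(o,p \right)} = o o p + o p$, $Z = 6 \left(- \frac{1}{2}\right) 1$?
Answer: $-122$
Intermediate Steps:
$Z = -3$ ($Z = 6 \left(\left(-1\right) \frac{1}{2}\right) 1 = 6 \left(- \frac{1}{2}\right) 1 = \left(-3\right) 1 = -3$)
$n{\left(o,p \right)} = o p + p o^{2}$ ($n{\left(o,p \right)} = o^{2} p + o p = p o^{2} + o p = o p + p o^{2}$)
$n{\left(Z,\frac{12}{H} \right)} - 146 = - 3 \cdot \frac{12}{3} \left(1 - 3\right) - 146 = \left(-3\right) 12 \cdot \frac{1}{3} \left(-2\right) - 146 = \left(-3\right) 4 \left(-2\right) - 146 = 24 - 146 = -122$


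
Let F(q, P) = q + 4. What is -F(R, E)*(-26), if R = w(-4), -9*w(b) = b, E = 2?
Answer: 1040/9 ≈ 115.56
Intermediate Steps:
w(b) = -b/9
R = 4/9 (R = -⅑*(-4) = 4/9 ≈ 0.44444)
F(q, P) = 4 + q
-F(R, E)*(-26) = -(4 + 4/9)*(-26) = -1*40/9*(-26) = -40/9*(-26) = 1040/9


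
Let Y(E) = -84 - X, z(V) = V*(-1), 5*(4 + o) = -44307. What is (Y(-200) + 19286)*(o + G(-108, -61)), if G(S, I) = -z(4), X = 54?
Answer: -848390436/5 ≈ -1.6968e+8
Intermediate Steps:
o = -44327/5 (o = -4 + (⅕)*(-44307) = -4 - 44307/5 = -44327/5 ≈ -8865.4)
z(V) = -V
Y(E) = -138 (Y(E) = -84 - 1*54 = -84 - 54 = -138)
G(S, I) = 4 (G(S, I) = -(-1)*4 = -1*(-4) = 4)
(Y(-200) + 19286)*(o + G(-108, -61)) = (-138 + 19286)*(-44327/5 + 4) = 19148*(-44307/5) = -848390436/5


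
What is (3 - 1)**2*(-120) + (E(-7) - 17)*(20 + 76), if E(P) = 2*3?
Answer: -1536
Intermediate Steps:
E(P) = 6
(3 - 1)**2*(-120) + (E(-7) - 17)*(20 + 76) = (3 - 1)**2*(-120) + (6 - 17)*(20 + 76) = 2**2*(-120) - 11*96 = 4*(-120) - 1056 = -480 - 1056 = -1536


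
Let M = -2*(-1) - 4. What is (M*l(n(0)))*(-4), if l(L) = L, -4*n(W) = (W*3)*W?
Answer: 0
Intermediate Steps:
M = -2 (M = 2 - 4 = -2)
n(W) = -3*W²/4 (n(W) = -W*3*W/4 = -3*W*W/4 = -3*W²/4)
(M*l(n(0)))*(-4) = -(-3)*0²/2*(-4) = -(-3)*0/2*(-4) = -2*0*(-4) = 0*(-4) = 0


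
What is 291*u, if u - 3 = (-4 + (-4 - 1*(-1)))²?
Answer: 15132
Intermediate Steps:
u = 52 (u = 3 + (-4 + (-4 - 1*(-1)))² = 3 + (-4 + (-4 + 1))² = 3 + (-4 - 3)² = 3 + (-7)² = 3 + 49 = 52)
291*u = 291*52 = 15132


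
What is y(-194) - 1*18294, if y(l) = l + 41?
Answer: -18447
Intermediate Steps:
y(l) = 41 + l
y(-194) - 1*18294 = (41 - 194) - 1*18294 = -153 - 18294 = -18447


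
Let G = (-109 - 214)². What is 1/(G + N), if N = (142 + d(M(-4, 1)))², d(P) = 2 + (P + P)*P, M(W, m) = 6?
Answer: 1/150985 ≈ 6.6232e-6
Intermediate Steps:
d(P) = 2 + 2*P² (d(P) = 2 + (2*P)*P = 2 + 2*P²)
G = 104329 (G = (-323)² = 104329)
N = 46656 (N = (142 + (2 + 2*6²))² = (142 + (2 + 2*36))² = (142 + (2 + 72))² = (142 + 74)² = 216² = 46656)
1/(G + N) = 1/(104329 + 46656) = 1/150985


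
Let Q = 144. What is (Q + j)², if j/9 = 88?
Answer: 876096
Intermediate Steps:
j = 792 (j = 9*88 = 792)
(Q + j)² = (144 + 792)² = 936² = 876096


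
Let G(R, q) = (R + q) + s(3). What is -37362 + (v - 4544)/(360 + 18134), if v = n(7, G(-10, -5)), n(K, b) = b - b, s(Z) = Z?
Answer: -345488686/9247 ≈ -37362.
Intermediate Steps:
G(R, q) = 3 + R + q (G(R, q) = (R + q) + 3 = 3 + R + q)
n(K, b) = 0
v = 0
-37362 + (v - 4544)/(360 + 18134) = -37362 + (0 - 4544)/(360 + 18134) = -37362 - 4544/18494 = -37362 - 4544*1/18494 = -37362 - 2272/9247 = -345488686/9247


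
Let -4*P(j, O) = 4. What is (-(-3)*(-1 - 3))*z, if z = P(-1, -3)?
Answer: 12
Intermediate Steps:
P(j, O) = -1 (P(j, O) = -¼*4 = -1)
z = -1
(-(-3)*(-1 - 3))*z = -(-3)*(-1 - 3)*(-1) = -(-3)*(-4)*(-1) = -1*12*(-1) = -12*(-1) = 12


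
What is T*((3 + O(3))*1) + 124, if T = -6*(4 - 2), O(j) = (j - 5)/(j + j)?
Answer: 92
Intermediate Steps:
O(j) = (-5 + j)/(2*j) (O(j) = (-5 + j)/((2*j)) = (-5 + j)*(1/(2*j)) = (-5 + j)/(2*j))
T = -12 (T = -6*2 = -12)
T*((3 + O(3))*1) + 124 = -12*(3 + (1/2)*(-5 + 3)/3) + 124 = -12*(3 + (1/2)*(1/3)*(-2)) + 124 = -12*(3 - 1/3) + 124 = -32 + 124 = 92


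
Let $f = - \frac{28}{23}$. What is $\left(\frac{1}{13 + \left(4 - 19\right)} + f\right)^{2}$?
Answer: $\frac{6241}{2116} \approx 2.9494$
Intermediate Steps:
$f = - \frac{28}{23}$ ($f = \left(-28\right) \frac{1}{23} = - \frac{28}{23} \approx -1.2174$)
$\left(\frac{1}{13 + \left(4 - 19\right)} + f\right)^{2} = \left(\frac{1}{13 + \left(4 - 19\right)} - \frac{28}{23}\right)^{2} = \left(\frac{1}{13 - 15} - \frac{28}{23}\right)^{2} = \left(\frac{1}{-2} - \frac{28}{23}\right)^{2} = \left(- \frac{1}{2} - \frac{28}{23}\right)^{2} = \left(- \frac{79}{46}\right)^{2} = \frac{6241}{2116}$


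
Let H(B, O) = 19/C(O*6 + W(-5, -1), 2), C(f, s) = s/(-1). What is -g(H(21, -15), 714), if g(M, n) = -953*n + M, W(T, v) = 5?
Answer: 1360903/2 ≈ 6.8045e+5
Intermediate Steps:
C(f, s) = -s (C(f, s) = s*(-1) = -s)
H(B, O) = -19/2 (H(B, O) = 19/((-1*2)) = 19/(-2) = 19*(-1/2) = -19/2)
g(M, n) = M - 953*n
-g(H(21, -15), 714) = -(-19/2 - 953*714) = -(-19/2 - 680442) = -1*(-1360903/2) = 1360903/2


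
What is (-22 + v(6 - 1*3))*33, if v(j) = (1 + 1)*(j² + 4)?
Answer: 132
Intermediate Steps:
v(j) = 8 + 2*j² (v(j) = 2*(4 + j²) = 8 + 2*j²)
(-22 + v(6 - 1*3))*33 = (-22 + (8 + 2*(6 - 1*3)²))*33 = (-22 + (8 + 2*(6 - 3)²))*33 = (-22 + (8 + 2*3²))*33 = (-22 + (8 + 2*9))*33 = (-22 + (8 + 18))*33 = (-22 + 26)*33 = 4*33 = 132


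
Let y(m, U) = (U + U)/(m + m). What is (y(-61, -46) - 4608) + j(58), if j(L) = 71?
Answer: -276711/61 ≈ -4536.2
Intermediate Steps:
y(m, U) = U/m (y(m, U) = (2*U)/((2*m)) = (2*U)*(1/(2*m)) = U/m)
(y(-61, -46) - 4608) + j(58) = (-46/(-61) - 4608) + 71 = (-46*(-1/61) - 4608) + 71 = (46/61 - 4608) + 71 = -281042/61 + 71 = -276711/61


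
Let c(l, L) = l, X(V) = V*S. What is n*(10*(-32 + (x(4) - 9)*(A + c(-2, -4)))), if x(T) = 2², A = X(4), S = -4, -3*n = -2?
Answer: 1160/3 ≈ 386.67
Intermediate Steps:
n = ⅔ (n = -⅓*(-2) = ⅔ ≈ 0.66667)
X(V) = -4*V (X(V) = V*(-4) = -4*V)
A = -16 (A = -4*4 = -16)
x(T) = 4
n*(10*(-32 + (x(4) - 9)*(A + c(-2, -4)))) = 2*(10*(-32 + (4 - 9)*(-16 - 2)))/3 = 2*(10*(-32 - 5*(-18)))/3 = 2*(10*(-32 + 90))/3 = 2*(10*58)/3 = (⅔)*580 = 1160/3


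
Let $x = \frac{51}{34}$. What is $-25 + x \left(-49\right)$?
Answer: $- \frac{197}{2} \approx -98.5$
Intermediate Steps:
$x = \frac{3}{2}$ ($x = 51 \cdot \frac{1}{34} = \frac{3}{2} \approx 1.5$)
$-25 + x \left(-49\right) = -25 + \frac{3}{2} \left(-49\right) = -25 - \frac{147}{2} = - \frac{197}{2}$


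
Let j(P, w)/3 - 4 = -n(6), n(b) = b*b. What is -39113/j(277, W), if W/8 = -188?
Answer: 39113/96 ≈ 407.43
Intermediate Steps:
W = -1504 (W = 8*(-188) = -1504)
n(b) = b**2
j(P, w) = -96 (j(P, w) = 12 + 3*(-1*6**2) = 12 + 3*(-1*36) = 12 + 3*(-36) = 12 - 108 = -96)
-39113/j(277, W) = -39113/(-96) = -39113*(-1/96) = 39113/96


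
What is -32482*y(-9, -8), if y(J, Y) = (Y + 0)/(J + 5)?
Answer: -64964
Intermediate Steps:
y(J, Y) = Y/(5 + J)
-32482*y(-9, -8) = -(-259856)/(5 - 9) = -(-259856)/(-4) = -(-259856)*(-1)/4 = -32482*2 = -64964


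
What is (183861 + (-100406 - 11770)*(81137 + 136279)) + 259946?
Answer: -24388413409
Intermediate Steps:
(183861 + (-100406 - 11770)*(81137 + 136279)) + 259946 = (183861 - 112176*217416) + 259946 = (183861 - 24388857216) + 259946 = -24388673355 + 259946 = -24388413409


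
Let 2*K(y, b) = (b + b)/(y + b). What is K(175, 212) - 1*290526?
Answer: -112433350/387 ≈ -2.9053e+5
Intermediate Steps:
K(y, b) = b/(b + y) (K(y, b) = ((b + b)/(y + b))/2 = ((2*b)/(b + y))/2 = (2*b/(b + y))/2 = b/(b + y))
K(175, 212) - 1*290526 = 212/(212 + 175) - 1*290526 = 212/387 - 290526 = -112433350/387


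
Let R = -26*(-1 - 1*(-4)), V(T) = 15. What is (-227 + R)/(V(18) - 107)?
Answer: 305/92 ≈ 3.3152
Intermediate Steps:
R = -78 (R = -26*(-1 + 4) = -26*3 = -78)
(-227 + R)/(V(18) - 107) = (-227 - 78)/(15 - 107) = -305/(-92) = -305*(-1/92) = 305/92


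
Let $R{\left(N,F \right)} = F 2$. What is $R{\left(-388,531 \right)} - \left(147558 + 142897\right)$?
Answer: $-289393$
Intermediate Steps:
$R{\left(N,F \right)} = 2 F$
$R{\left(-388,531 \right)} - \left(147558 + 142897\right) = 2 \cdot 531 - \left(147558 + 142897\right) = 1062 - 290455 = -289393$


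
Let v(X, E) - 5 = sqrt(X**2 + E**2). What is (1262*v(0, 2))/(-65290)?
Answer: -4417/32645 ≈ -0.13530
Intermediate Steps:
v(X, E) = 5 + sqrt(E**2 + X**2) (v(X, E) = 5 + sqrt(X**2 + E**2) = 5 + sqrt(E**2 + X**2))
(1262*v(0, 2))/(-65290) = (1262*(5 + sqrt(2**2 + 0**2)))/(-65290) = (1262*(5 + sqrt(4 + 0)))*(-1/65290) = (1262*(5 + sqrt(4)))*(-1/65290) = (1262*(5 + 2))*(-1/65290) = (1262*7)*(-1/65290) = 8834*(-1/65290) = -4417/32645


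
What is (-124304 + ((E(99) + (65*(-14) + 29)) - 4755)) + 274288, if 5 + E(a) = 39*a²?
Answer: 526582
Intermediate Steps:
E(a) = -5 + 39*a²
(-124304 + ((E(99) + (65*(-14) + 29)) - 4755)) + 274288 = (-124304 + (((-5 + 39*99²) + (65*(-14) + 29)) - 4755)) + 274288 = (-124304 + (((-5 + 39*9801) + (-910 + 29)) - 4755)) + 274288 = (-124304 + (((-5 + 382239) - 881) - 4755)) + 274288 = (-124304 + ((382234 - 881) - 4755)) + 274288 = (-124304 + (381353 - 4755)) + 274288 = (-124304 + 376598) + 274288 = 252294 + 274288 = 526582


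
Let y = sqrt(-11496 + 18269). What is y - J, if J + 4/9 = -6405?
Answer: 57649/9 + sqrt(6773) ≈ 6487.7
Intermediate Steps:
J = -57649/9 (J = -4/9 - 6405 = -57649/9 ≈ -6405.4)
y = sqrt(6773) ≈ 82.298
y - J = sqrt(6773) - 1*(-57649/9) = sqrt(6773) + 57649/9 = 57649/9 + sqrt(6773)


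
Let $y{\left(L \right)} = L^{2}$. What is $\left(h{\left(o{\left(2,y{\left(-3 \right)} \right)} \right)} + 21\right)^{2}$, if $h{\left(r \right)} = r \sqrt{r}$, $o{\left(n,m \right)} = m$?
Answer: $2304$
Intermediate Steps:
$h{\left(r \right)} = r^{\frac{3}{2}}$
$\left(h{\left(o{\left(2,y{\left(-3 \right)} \right)} \right)} + 21\right)^{2} = \left(\left(\left(-3\right)^{2}\right)^{\frac{3}{2}} + 21\right)^{2} = \left(9^{\frac{3}{2}} + 21\right)^{2} = \left(27 + 21\right)^{2} = 48^{2} = 2304$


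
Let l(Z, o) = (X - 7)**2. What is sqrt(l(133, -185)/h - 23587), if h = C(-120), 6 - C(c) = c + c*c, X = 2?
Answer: I*sqrt(533975848718)/4758 ≈ 153.58*I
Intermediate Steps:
l(Z, o) = 25 (l(Z, o) = (2 - 7)**2 = (-5)**2 = 25)
C(c) = 6 - c - c**2 (C(c) = 6 - (c + c*c) = 6 - (c + c**2) = 6 + (-c - c**2) = 6 - c - c**2)
h = -14274 (h = 6 - 1*(-120) - 1*(-120)**2 = 6 + 120 - 1*14400 = 6 + 120 - 14400 = -14274)
sqrt(l(133, -185)/h - 23587) = sqrt(25/(-14274) - 23587) = sqrt(25*(-1/14274) - 23587) = sqrt(-25/14274 - 23587) = sqrt(-336680863/14274) = I*sqrt(533975848718)/4758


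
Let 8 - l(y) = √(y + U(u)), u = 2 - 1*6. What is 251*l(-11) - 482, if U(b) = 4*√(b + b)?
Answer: 1526 - 251*√(-11 + 8*I*√2) ≈ 1138.0 - 918.46*I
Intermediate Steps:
u = -4 (u = 2 - 6 = -4)
U(b) = 4*√2*√b (U(b) = 4*√(2*b) = 4*(√2*√b) = 4*√2*√b)
l(y) = 8 - √(y + 8*I*√2) (l(y) = 8 - √(y + 4*√2*√(-4)) = 8 - √(y + 4*√2*(2*I)) = 8 - √(y + 8*I*√2))
251*l(-11) - 482 = 251*(8 - √(-11 + 8*I*√2)) - 482 = (2008 - 251*√(-11 + 8*I*√2)) - 482 = 1526 - 251*√(-11 + 8*I*√2)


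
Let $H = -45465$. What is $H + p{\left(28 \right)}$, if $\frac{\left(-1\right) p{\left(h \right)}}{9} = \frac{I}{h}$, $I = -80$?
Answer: $- \frac{318075}{7} \approx -45439.0$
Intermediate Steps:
$p{\left(h \right)} = \frac{720}{h}$ ($p{\left(h \right)} = - 9 \left(- \frac{80}{h}\right) = \frac{720}{h}$)
$H + p{\left(28 \right)} = -45465 + \frac{720}{28} = -45465 + 720 \cdot \frac{1}{28} = -45465 + \frac{180}{7} = - \frac{318075}{7}$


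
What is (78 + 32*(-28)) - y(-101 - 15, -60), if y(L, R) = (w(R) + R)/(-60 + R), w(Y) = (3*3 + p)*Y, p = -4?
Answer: -821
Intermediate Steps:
w(Y) = 5*Y (w(Y) = (3*3 - 4)*Y = (9 - 4)*Y = 5*Y)
y(L, R) = 6*R/(-60 + R) (y(L, R) = (5*R + R)/(-60 + R) = (6*R)/(-60 + R) = 6*R/(-60 + R))
(78 + 32*(-28)) - y(-101 - 15, -60) = (78 + 32*(-28)) - 6*(-60)/(-60 - 60) = (78 - 896) - 6*(-60)/(-120) = -818 - 6*(-60)*(-1)/120 = -818 - 1*3 = -818 - 3 = -821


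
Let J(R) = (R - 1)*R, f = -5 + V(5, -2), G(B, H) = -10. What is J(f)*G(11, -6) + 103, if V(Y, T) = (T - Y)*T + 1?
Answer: -797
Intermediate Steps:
V(Y, T) = 1 + T*(T - Y) (V(Y, T) = T*(T - Y) + 1 = 1 + T*(T - Y))
f = 10 (f = -5 + (1 + (-2)² - 1*(-2)*5) = -5 + (1 + 4 + 10) = -5 + 15 = 10)
J(R) = R*(-1 + R) (J(R) = (-1 + R)*R = R*(-1 + R))
J(f)*G(11, -6) + 103 = (10*(-1 + 10))*(-10) + 103 = (10*9)*(-10) + 103 = 90*(-10) + 103 = -900 + 103 = -797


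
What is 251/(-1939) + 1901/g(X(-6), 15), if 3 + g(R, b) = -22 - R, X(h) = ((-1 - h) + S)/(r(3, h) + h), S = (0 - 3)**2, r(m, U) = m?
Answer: -11073428/118279 ≈ -93.621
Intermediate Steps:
S = 9 (S = (-3)**2 = 9)
X(h) = (8 - h)/(3 + h) (X(h) = ((-1 - h) + 9)/(3 + h) = (8 - h)/(3 + h))
g(R, b) = -25 - R (g(R, b) = -3 + (-22 - R) = -25 - R)
251/(-1939) + 1901/g(X(-6), 15) = 251/(-1939) + 1901/(-25 - (8 - 1*(-6))/(3 - 6)) = 251*(-1/1939) + 1901/(-25 - (8 + 6)/(-3)) = -251/1939 + 1901/(-25 - (-1)*14/3) = -251/1939 + 1901/(-25 - 1*(-14/3)) = -251/1939 + 1901/(-25 + 14/3) = -251/1939 + 1901/(-61/3) = -251/1939 + 1901*(-3/61) = -251/1939 - 5703/61 = -11073428/118279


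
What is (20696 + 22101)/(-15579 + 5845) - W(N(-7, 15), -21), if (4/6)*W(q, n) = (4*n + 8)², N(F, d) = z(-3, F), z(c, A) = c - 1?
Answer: -84378173/9734 ≈ -8668.4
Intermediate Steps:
z(c, A) = -1 + c
N(F, d) = -4 (N(F, d) = -1 - 3 = -4)
W(q, n) = 3*(8 + 4*n)²/2 (W(q, n) = 3*(4*n + 8)²/2 = 3*(8 + 4*n)²/2)
(20696 + 22101)/(-15579 + 5845) - W(N(-7, 15), -21) = (20696 + 22101)/(-15579 + 5845) - 24*(2 - 21)² = 42797/(-9734) - 24*(-19)² = 42797*(-1/9734) - 24*361 = -42797/9734 - 1*8664 = -42797/9734 - 8664 = -84378173/9734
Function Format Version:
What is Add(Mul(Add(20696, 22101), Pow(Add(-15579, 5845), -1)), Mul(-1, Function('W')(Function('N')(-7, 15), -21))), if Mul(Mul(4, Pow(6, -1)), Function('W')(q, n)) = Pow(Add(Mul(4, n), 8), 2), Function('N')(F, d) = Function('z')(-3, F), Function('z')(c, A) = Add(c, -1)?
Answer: Rational(-84378173, 9734) ≈ -8668.4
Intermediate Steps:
Function('z')(c, A) = Add(-1, c)
Function('N')(F, d) = -4 (Function('N')(F, d) = Add(-1, -3) = -4)
Function('W')(q, n) = Mul(Rational(3, 2), Pow(Add(8, Mul(4, n)), 2)) (Function('W')(q, n) = Mul(Rational(3, 2), Pow(Add(Mul(4, n), 8), 2)) = Mul(Rational(3, 2), Pow(Add(8, Mul(4, n)), 2)))
Add(Mul(Add(20696, 22101), Pow(Add(-15579, 5845), -1)), Mul(-1, Function('W')(Function('N')(-7, 15), -21))) = Add(Mul(Add(20696, 22101), Pow(Add(-15579, 5845), -1)), Mul(-1, Mul(24, Pow(Add(2, -21), 2)))) = Add(Mul(42797, Pow(-9734, -1)), Mul(-1, Mul(24, Pow(-19, 2)))) = Add(Mul(42797, Rational(-1, 9734)), Mul(-1, Mul(24, 361))) = Add(Rational(-42797, 9734), Mul(-1, 8664)) = Add(Rational(-42797, 9734), -8664) = Rational(-84378173, 9734)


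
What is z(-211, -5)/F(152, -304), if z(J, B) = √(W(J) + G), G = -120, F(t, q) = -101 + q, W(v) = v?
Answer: -I*√331/405 ≈ -0.044922*I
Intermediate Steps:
z(J, B) = √(-120 + J) (z(J, B) = √(J - 120) = √(-120 + J))
z(-211, -5)/F(152, -304) = √(-120 - 211)/(-101 - 304) = √(-331)/(-405) = (I*√331)*(-1/405) = -I*√331/405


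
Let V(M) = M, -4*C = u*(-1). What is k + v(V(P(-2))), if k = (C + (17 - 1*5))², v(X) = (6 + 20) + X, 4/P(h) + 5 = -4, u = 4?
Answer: 1751/9 ≈ 194.56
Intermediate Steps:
P(h) = -4/9 (P(h) = 4/(-5 - 4) = 4/(-9) = 4*(-⅑) = -4/9)
C = 1 (C = -(-1) = -¼*(-4) = 1)
v(X) = 26 + X
k = 169 (k = (1 + (17 - 1*5))² = (1 + (17 - 5))² = (1 + 12)² = 13² = 169)
k + v(V(P(-2))) = 169 + (26 - 4/9) = 169 + 230/9 = 1751/9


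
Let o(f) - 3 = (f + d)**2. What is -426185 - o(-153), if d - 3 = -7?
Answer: -450837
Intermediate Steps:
d = -4 (d = 3 - 7 = -4)
o(f) = 3 + (-4 + f)**2 (o(f) = 3 + (f - 4)**2 = 3 + (-4 + f)**2)
-426185 - o(-153) = -426185 - (3 + (-4 - 153)**2) = -426185 - (3 + (-157)**2) = -426185 - (3 + 24649) = -426185 - 1*24652 = -426185 - 24652 = -450837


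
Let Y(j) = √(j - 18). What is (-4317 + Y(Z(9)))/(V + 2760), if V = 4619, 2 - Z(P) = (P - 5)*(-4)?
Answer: -4317/7379 ≈ -0.58504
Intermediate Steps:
Z(P) = -18 + 4*P (Z(P) = 2 - (P - 5)*(-4) = 2 - (-5 + P)*(-4) = 2 - (20 - 4*P) = 2 + (-20 + 4*P) = -18 + 4*P)
Y(j) = √(-18 + j)
(-4317 + Y(Z(9)))/(V + 2760) = (-4317 + √(-18 + (-18 + 4*9)))/(4619 + 2760) = (-4317 + √(-18 + (-18 + 36)))/7379 = (-4317 + √(-18 + 18))*(1/7379) = (-4317 + √0)*(1/7379) = (-4317 + 0)*(1/7379) = -4317*1/7379 = -4317/7379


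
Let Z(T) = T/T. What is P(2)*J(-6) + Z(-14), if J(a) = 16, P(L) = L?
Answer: 33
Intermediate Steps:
Z(T) = 1
P(2)*J(-6) + Z(-14) = 2*16 + 1 = 32 + 1 = 33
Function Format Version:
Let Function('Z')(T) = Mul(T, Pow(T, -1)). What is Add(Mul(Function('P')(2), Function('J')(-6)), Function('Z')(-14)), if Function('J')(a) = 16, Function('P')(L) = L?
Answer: 33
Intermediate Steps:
Function('Z')(T) = 1
Add(Mul(Function('P')(2), Function('J')(-6)), Function('Z')(-14)) = Add(Mul(2, 16), 1) = Add(32, 1) = 33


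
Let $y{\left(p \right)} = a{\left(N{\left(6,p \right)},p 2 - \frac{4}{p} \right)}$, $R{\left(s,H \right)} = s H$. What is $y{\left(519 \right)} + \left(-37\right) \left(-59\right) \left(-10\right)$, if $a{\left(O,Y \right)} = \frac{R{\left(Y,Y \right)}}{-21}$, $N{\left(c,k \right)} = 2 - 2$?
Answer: $- \frac{413700246754}{5656581} \approx -73136.0$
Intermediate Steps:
$R{\left(s,H \right)} = H s$
$N{\left(c,k \right)} = 0$ ($N{\left(c,k \right)} = 2 - 2 = 0$)
$a{\left(O,Y \right)} = - \frac{Y^{2}}{21}$ ($a{\left(O,Y \right)} = \frac{Y Y}{-21} = Y^{2} \left(- \frac{1}{21}\right) = - \frac{Y^{2}}{21}$)
$y{\left(p \right)} = - \frac{\left(- \frac{4}{p} + 2 p\right)^{2}}{21}$ ($y{\left(p \right)} = - \frac{\left(p 2 - \frac{4}{p}\right)^{2}}{21} = - \frac{\left(2 p - \frac{4}{p}\right)^{2}}{21} = - \frac{\left(- \frac{4}{p} + 2 p\right)^{2}}{21}$)
$y{\left(519 \right)} + \left(-37\right) \left(-59\right) \left(-10\right) = - \frac{4 \left(-2 + 519^{2}\right)^{2}}{21 \cdot 269361} + \left(-37\right) \left(-59\right) \left(-10\right) = \left(- \frac{4}{21}\right) \frac{1}{269361} \left(-2 + 269361\right)^{2} + 2183 \left(-10\right) = \left(- \frac{4}{21}\right) \frac{1}{269361} \cdot 269359^{2} - 21830 = \left(- \frac{4}{21}\right) \frac{1}{269361} \cdot 72554270881 - 21830 = - \frac{290217083524}{5656581} - 21830 = - \frac{413700246754}{5656581}$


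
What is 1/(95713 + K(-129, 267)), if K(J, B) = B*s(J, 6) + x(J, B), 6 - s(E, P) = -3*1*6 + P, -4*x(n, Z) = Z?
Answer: 4/401809 ≈ 9.9550e-6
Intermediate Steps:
x(n, Z) = -Z/4
s(E, P) = 24 - P (s(E, P) = 6 - (-3*1*6 + P) = 6 - (-3*6 + P) = 6 - (-18 + P) = 6 + (18 - P) = 24 - P)
K(J, B) = 71*B/4 (K(J, B) = B*(24 - 1*6) - B/4 = B*(24 - 6) - B/4 = B*18 - B/4 = 18*B - B/4 = 71*B/4)
1/(95713 + K(-129, 267)) = 1/(95713 + (71/4)*267) = 1/(95713 + 18957/4) = 1/(401809/4) = 4/401809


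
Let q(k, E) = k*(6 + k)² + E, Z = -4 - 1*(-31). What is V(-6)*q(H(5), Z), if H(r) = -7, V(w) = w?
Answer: -120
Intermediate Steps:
Z = 27 (Z = -4 + 31 = 27)
q(k, E) = E + k*(6 + k)²
V(-6)*q(H(5), Z) = -6*(27 - 7*(6 - 7)²) = -6*(27 - 7*(-1)²) = -6*(27 - 7*1) = -6*(27 - 7) = -6*20 = -120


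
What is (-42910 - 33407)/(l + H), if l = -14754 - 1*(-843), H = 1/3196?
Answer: 243909132/44459555 ≈ 5.4861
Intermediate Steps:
H = 1/3196 ≈ 0.00031289
l = -13911 (l = -14754 + 843 = -13911)
(-42910 - 33407)/(l + H) = (-42910 - 33407)/(-13911 + 1/3196) = -76317/(-44459555/3196) = -76317*(-3196/44459555) = 243909132/44459555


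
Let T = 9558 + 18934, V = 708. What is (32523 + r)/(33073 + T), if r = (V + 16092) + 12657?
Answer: 12396/12313 ≈ 1.0067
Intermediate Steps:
T = 28492
r = 29457 (r = (708 + 16092) + 12657 = 16800 + 12657 = 29457)
(32523 + r)/(33073 + T) = (32523 + 29457)/(33073 + 28492) = 61980/61565 = 61980*(1/61565) = 12396/12313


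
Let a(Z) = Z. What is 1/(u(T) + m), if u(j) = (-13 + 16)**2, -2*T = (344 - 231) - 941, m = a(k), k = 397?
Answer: 1/406 ≈ 0.0024631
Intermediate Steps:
m = 397
T = 414 (T = -((344 - 231) - 941)/2 = -(113 - 941)/2 = -1/2*(-828) = 414)
u(j) = 9 (u(j) = 3**2 = 9)
1/(u(T) + m) = 1/(9 + 397) = 1/406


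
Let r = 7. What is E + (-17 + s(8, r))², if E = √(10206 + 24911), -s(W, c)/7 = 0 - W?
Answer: 1521 + √35117 ≈ 1708.4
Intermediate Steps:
s(W, c) = 7*W (s(W, c) = -7*(0 - W) = -(-7)*W = 7*W)
E = √35117 ≈ 187.40
E + (-17 + s(8, r))² = √35117 + (-17 + 7*8)² = √35117 + (-17 + 56)² = √35117 + 39² = √35117 + 1521 = 1521 + √35117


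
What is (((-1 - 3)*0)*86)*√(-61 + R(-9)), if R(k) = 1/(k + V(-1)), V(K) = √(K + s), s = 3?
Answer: 0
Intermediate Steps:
V(K) = √(3 + K) (V(K) = √(K + 3) = √(3 + K))
R(k) = 1/(k + √2) (R(k) = 1/(k + √(3 - 1)) = 1/(k + √2))
(((-1 - 3)*0)*86)*√(-61 + R(-9)) = (((-1 - 3)*0)*86)*√(-61 + 1/(-9 + √2)) = (-4*0*86)*√(-61 + 1/(-9 + √2)) = (0*86)*√(-61 + 1/(-9 + √2)) = 0*√(-61 + 1/(-9 + √2)) = 0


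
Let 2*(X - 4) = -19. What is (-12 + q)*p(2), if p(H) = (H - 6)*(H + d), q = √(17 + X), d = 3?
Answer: 240 - 10*√46 ≈ 172.18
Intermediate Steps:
X = -11/2 (X = 4 + (½)*(-19) = 4 - 19/2 = -11/2 ≈ -5.5000)
q = √46/2 (q = √(17 - 11/2) = √(23/2) = √46/2 ≈ 3.3912)
p(H) = (-6 + H)*(3 + H) (p(H) = (H - 6)*(H + 3) = (-6 + H)*(3 + H))
(-12 + q)*p(2) = (-12 + √46/2)*(-18 + 2² - 3*2) = (-12 + √46/2)*(-18 + 4 - 6) = (-12 + √46/2)*(-20) = 240 - 10*√46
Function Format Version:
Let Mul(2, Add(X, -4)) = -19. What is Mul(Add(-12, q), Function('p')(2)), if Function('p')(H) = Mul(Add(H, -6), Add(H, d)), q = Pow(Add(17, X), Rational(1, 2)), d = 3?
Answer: Add(240, Mul(-10, Pow(46, Rational(1, 2)))) ≈ 172.18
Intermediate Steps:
X = Rational(-11, 2) (X = Add(4, Mul(Rational(1, 2), -19)) = Add(4, Rational(-19, 2)) = Rational(-11, 2) ≈ -5.5000)
q = Mul(Rational(1, 2), Pow(46, Rational(1, 2))) (q = Pow(Add(17, Rational(-11, 2)), Rational(1, 2)) = Pow(Rational(23, 2), Rational(1, 2)) = Mul(Rational(1, 2), Pow(46, Rational(1, 2))) ≈ 3.3912)
Function('p')(H) = Mul(Add(-6, H), Add(3, H)) (Function('p')(H) = Mul(Add(H, -6), Add(H, 3)) = Mul(Add(-6, H), Add(3, H)))
Mul(Add(-12, q), Function('p')(2)) = Mul(Add(-12, Mul(Rational(1, 2), Pow(46, Rational(1, 2)))), Add(-18, Pow(2, 2), Mul(-3, 2))) = Mul(Add(-12, Mul(Rational(1, 2), Pow(46, Rational(1, 2)))), Add(-18, 4, -6)) = Mul(Add(-12, Mul(Rational(1, 2), Pow(46, Rational(1, 2)))), -20) = Add(240, Mul(-10, Pow(46, Rational(1, 2))))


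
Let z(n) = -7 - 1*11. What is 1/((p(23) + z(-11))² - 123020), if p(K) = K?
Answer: -1/122995 ≈ -8.1304e-6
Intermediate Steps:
z(n) = -18 (z(n) = -7 - 11 = -18)
1/((p(23) + z(-11))² - 123020) = 1/((23 - 18)² - 123020) = 1/(5² - 123020) = 1/(25 - 123020) = 1/(-122995) = -1/122995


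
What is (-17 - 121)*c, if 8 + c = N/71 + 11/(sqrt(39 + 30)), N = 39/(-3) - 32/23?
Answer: 80370/71 - 22*sqrt(69) ≈ 949.23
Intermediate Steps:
N = -331/23 (N = 39*(-1/3) - 32*1/23 = -13 - 32/23 = -331/23 ≈ -14.391)
c = -13395/1633 + 11*sqrt(69)/69 (c = -8 + (-331/23/71 + 11/(sqrt(39 + 30))) = -8 + (-331/23*1/71 + 11/(sqrt(69))) = -8 + (-331/1633 + 11*(sqrt(69)/69)) = -8 + (-331/1633 + 11*sqrt(69)/69) = -13395/1633 + 11*sqrt(69)/69 ≈ -6.8784)
(-17 - 121)*c = (-17 - 121)*(-13395/1633 + 11*sqrt(69)/69) = -138*(-13395/1633 + 11*sqrt(69)/69) = 80370/71 - 22*sqrt(69)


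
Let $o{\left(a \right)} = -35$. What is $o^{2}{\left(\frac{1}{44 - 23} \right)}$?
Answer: $1225$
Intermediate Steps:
$o^{2}{\left(\frac{1}{44 - 23} \right)} = \left(-35\right)^{2} = 1225$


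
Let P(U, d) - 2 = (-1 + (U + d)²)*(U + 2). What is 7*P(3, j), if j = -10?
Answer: 1694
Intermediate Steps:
P(U, d) = 2 + (-1 + (U + d)²)*(2 + U) (P(U, d) = 2 + (-1 + (U + d)²)*(U + 2) = 2 + (-1 + (U + d)²)*(2 + U))
7*P(3, j) = 7*(-1*3 + 2*(3 - 10)² + 3*(3 - 10)²) = 7*(-3 + 2*(-7)² + 3*(-7)²) = 7*(-3 + 2*49 + 3*49) = 7*(-3 + 98 + 147) = 7*242 = 1694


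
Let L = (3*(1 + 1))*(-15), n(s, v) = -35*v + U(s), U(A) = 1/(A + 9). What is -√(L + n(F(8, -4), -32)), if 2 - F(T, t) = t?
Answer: -√231765/15 ≈ -32.095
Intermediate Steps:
U(A) = 1/(9 + A)
F(T, t) = 2 - t
n(s, v) = 1/(9 + s) - 35*v (n(s, v) = -35*v + 1/(9 + s) = 1/(9 + s) - 35*v)
L = -90 (L = (3*2)*(-15) = 6*(-15) = -90)
-√(L + n(F(8, -4), -32)) = -√(-90 + (1 - 35*(-32)*(9 + (2 - 1*(-4))))/(9 + (2 - 1*(-4)))) = -√(-90 + (1 - 35*(-32)*(9 + (2 + 4)))/(9 + (2 + 4))) = -√(-90 + (1 - 35*(-32)*(9 + 6))/(9 + 6)) = -√(-90 + (1 - 35*(-32)*15)/15) = -√(-90 + (1 + 16800)/15) = -√(-90 + (1/15)*16801) = -√(-90 + 16801/15) = -√(15451/15) = -√231765/15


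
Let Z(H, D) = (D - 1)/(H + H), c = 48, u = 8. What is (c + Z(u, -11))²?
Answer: 35721/16 ≈ 2232.6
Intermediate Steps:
Z(H, D) = (-1 + D)/(2*H) (Z(H, D) = (-1 + D)/((2*H)) = (-1 + D)*(1/(2*H)) = (-1 + D)/(2*H))
(c + Z(u, -11))² = (48 + (½)*(-1 - 11)/8)² = (48 + (½)*(⅛)*(-12))² = (48 - ¾)² = (189/4)² = 35721/16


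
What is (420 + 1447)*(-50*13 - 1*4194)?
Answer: -9043748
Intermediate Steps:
(420 + 1447)*(-50*13 - 1*4194) = 1867*(-650 - 4194) = 1867*(-4844) = -9043748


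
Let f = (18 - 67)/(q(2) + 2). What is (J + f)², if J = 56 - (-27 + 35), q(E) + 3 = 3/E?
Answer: 2500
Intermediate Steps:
q(E) = -3 + 3/E
f = -98 (f = (18 - 67)/((-3 + 3/2) + 2) = -49/((-3 + 3*(½)) + 2) = -49/((-3 + 3/2) + 2) = -49/(-3/2 + 2) = -49/½ = -49*2 = -98)
J = 48 (J = 56 - 1*8 = 56 - 8 = 48)
(J + f)² = (48 - 98)² = (-50)² = 2500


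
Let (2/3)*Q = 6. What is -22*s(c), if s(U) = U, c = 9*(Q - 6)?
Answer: -594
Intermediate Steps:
Q = 9 (Q = (3/2)*6 = 9)
c = 27 (c = 9*(9 - 6) = 9*3 = 27)
-22*s(c) = -22*27 = -594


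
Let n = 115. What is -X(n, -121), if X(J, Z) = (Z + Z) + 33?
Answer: 209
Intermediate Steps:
X(J, Z) = 33 + 2*Z (X(J, Z) = 2*Z + 33 = 33 + 2*Z)
-X(n, -121) = -(33 + 2*(-121)) = -(33 - 242) = -1*(-209) = 209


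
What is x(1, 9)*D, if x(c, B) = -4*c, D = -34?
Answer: 136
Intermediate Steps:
x(1, 9)*D = -4*1*(-34) = -4*(-34) = 136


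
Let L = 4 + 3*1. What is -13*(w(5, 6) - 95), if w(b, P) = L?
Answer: 1144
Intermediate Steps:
L = 7 (L = 4 + 3 = 7)
w(b, P) = 7
-13*(w(5, 6) - 95) = -13*(7 - 95) = -13*(-88) = 1144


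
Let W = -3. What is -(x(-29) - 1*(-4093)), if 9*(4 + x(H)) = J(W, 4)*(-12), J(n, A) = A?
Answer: -12251/3 ≈ -4083.7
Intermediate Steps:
x(H) = -28/3 (x(H) = -4 + (4*(-12))/9 = -4 + (⅑)*(-48) = -4 - 16/3 = -28/3)
-(x(-29) - 1*(-4093)) = -(-28/3 - 1*(-4093)) = -(-28/3 + 4093) = -1*12251/3 = -12251/3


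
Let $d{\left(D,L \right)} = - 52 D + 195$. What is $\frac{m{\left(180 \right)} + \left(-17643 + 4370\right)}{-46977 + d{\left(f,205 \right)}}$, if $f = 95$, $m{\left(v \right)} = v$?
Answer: $\frac{13093}{51722} \approx 0.25314$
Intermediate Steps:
$d{\left(D,L \right)} = 195 - 52 D$
$\frac{m{\left(180 \right)} + \left(-17643 + 4370\right)}{-46977 + d{\left(f,205 \right)}} = \frac{180 + \left(-17643 + 4370\right)}{-46977 + \left(195 - 4940\right)} = \frac{180 - 13273}{-46977 + \left(195 - 4940\right)} = - \frac{13093}{-46977 - 4745} = - \frac{13093}{-51722} = \left(-13093\right) \left(- \frac{1}{51722}\right) = \frac{13093}{51722}$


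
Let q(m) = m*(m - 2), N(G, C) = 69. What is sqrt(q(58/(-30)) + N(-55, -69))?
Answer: 2*sqrt(4309)/15 ≈ 8.7524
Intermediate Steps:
q(m) = m*(-2 + m)
sqrt(q(58/(-30)) + N(-55, -69)) = sqrt((58/(-30))*(-2 + 58/(-30)) + 69) = sqrt((58*(-1/30))*(-2 + 58*(-1/30)) + 69) = sqrt(-29*(-2 - 29/15)/15 + 69) = sqrt(-29/15*(-59/15) + 69) = sqrt(1711/225 + 69) = sqrt(17236/225) = 2*sqrt(4309)/15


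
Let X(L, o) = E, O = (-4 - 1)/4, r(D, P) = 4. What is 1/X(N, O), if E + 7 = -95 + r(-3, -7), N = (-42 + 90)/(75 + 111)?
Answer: -1/98 ≈ -0.010204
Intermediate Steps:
N = 8/31 (N = 48/186 = 48*(1/186) = 8/31 ≈ 0.25806)
E = -98 (E = -7 + (-95 + 4) = -7 - 91 = -98)
O = -5/4 (O = -5*¼ = -5/4 ≈ -1.2500)
X(L, o) = -98
1/X(N, O) = 1/(-98) = -1/98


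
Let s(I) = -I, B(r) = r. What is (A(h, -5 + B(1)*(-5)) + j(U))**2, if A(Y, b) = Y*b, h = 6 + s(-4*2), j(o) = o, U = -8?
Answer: 21904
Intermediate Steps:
h = 14 (h = 6 - (-4)*2 = 6 - 1*(-8) = 6 + 8 = 14)
(A(h, -5 + B(1)*(-5)) + j(U))**2 = (14*(-5 + 1*(-5)) - 8)**2 = (14*(-5 - 5) - 8)**2 = (14*(-10) - 8)**2 = (-140 - 8)**2 = (-148)**2 = 21904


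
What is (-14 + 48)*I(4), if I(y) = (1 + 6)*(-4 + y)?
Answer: 0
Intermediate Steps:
I(y) = -28 + 7*y (I(y) = 7*(-4 + y) = -28 + 7*y)
(-14 + 48)*I(4) = (-14 + 48)*(-28 + 7*4) = 34*(-28 + 28) = 34*0 = 0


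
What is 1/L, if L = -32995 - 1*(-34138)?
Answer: 1/1143 ≈ 0.00087489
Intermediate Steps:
L = 1143 (L = -32995 + 34138 = 1143)
1/L = 1/1143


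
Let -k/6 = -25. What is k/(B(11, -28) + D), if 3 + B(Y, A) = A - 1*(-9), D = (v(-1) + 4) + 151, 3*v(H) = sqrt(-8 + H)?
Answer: 1995/1769 - 15*I/1769 ≈ 1.1278 - 0.0084794*I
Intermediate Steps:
v(H) = sqrt(-8 + H)/3
k = 150 (k = -6*(-25) = 150)
D = 155 + I (D = (sqrt(-8 - 1)/3 + 4) + 151 = (sqrt(-9)/3 + 4) + 151 = ((3*I)/3 + 4) + 151 = (I + 4) + 151 = (4 + I) + 151 = 155 + I ≈ 155.0 + 1.0*I)
B(Y, A) = 6 + A (B(Y, A) = -3 + (A - 1*(-9)) = -3 + (A + 9) = -3 + (9 + A) = 6 + A)
k/(B(11, -28) + D) = 150/((6 - 28) + (155 + I)) = 150/(-22 + (155 + I)) = 150/(133 + I) = ((133 - I)/17690)*150 = 15*(133 - I)/1769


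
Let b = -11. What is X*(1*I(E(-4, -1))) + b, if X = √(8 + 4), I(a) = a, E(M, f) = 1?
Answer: -11 + 2*√3 ≈ -7.5359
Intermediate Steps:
X = 2*√3 (X = √12 = 2*√3 ≈ 3.4641)
X*(1*I(E(-4, -1))) + b = (2*√3)*(1*1) - 11 = (2*√3)*1 - 11 = 2*√3 - 11 = -11 + 2*√3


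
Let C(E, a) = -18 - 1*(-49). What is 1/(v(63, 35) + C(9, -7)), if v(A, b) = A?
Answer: 1/94 ≈ 0.010638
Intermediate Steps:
C(E, a) = 31 (C(E, a) = -18 + 49 = 31)
1/(v(63, 35) + C(9, -7)) = 1/(63 + 31) = 1/94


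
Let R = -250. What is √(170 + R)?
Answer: 4*I*√5 ≈ 8.9443*I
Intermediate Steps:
√(170 + R) = √(170 - 250) = √(-80) = 4*I*√5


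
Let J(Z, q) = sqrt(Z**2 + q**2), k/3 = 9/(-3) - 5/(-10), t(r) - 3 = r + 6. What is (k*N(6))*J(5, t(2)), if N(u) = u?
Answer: -45*sqrt(146) ≈ -543.74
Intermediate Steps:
t(r) = 9 + r (t(r) = 3 + (r + 6) = 3 + (6 + r) = 9 + r)
k = -15/2 (k = 3*(9/(-3) - 5/(-10)) = 3*(9*(-1/3) - 5*(-1/10)) = 3*(-3 + 1/2) = 3*(-5/2) = -15/2 ≈ -7.5000)
(k*N(6))*J(5, t(2)) = (-15/2*6)*sqrt(5**2 + (9 + 2)**2) = -45*sqrt(25 + 11**2) = -45*sqrt(25 + 121) = -45*sqrt(146)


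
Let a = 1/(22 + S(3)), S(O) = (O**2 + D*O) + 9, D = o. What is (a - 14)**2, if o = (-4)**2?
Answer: 1515361/7744 ≈ 195.68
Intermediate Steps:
o = 16
D = 16
S(O) = 9 + O**2 + 16*O (S(O) = (O**2 + 16*O) + 9 = 9 + O**2 + 16*O)
a = 1/88 (a = 1/(22 + (9 + 3**2 + 16*3)) = 1/(22 + (9 + 9 + 48)) = 1/(22 + 66) = 1/88 ≈ 0.011364)
(a - 14)**2 = (1/88 - 14)**2 = (-1231/88)**2 = 1515361/7744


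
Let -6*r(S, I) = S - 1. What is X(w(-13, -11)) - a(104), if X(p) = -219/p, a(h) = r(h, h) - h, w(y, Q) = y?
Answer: 10765/78 ≈ 138.01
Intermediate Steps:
r(S, I) = 1/6 - S/6 (r(S, I) = -(S - 1)/6 = -(-1 + S)/6 = 1/6 - S/6)
a(h) = 1/6 - 7*h/6 (a(h) = (1/6 - h/6) - h = 1/6 - 7*h/6)
X(w(-13, -11)) - a(104) = -219/(-13) - (1/6 - 7/6*104) = -219*(-1/13) - (1/6 - 364/3) = 219/13 - 1*(-727/6) = 219/13 + 727/6 = 10765/78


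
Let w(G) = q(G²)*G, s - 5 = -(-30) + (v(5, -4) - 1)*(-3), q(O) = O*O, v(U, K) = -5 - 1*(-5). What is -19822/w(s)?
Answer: -9911/39617584 ≈ -0.00025017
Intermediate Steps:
v(U, K) = 0 (v(U, K) = -5 + 5 = 0)
q(O) = O²
s = 38 (s = 5 + (-(-30) + (0 - 1)*(-3)) = 5 + (-6*(-5) - 1*(-3)) = 5 + (30 + 3) = 5 + 33 = 38)
w(G) = G⁵ (w(G) = (G²)²*G = G⁴*G = G⁵)
-19822/w(s) = -19822/(38⁵) = -19822/79235168 = -19822*1/79235168 = -9911/39617584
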